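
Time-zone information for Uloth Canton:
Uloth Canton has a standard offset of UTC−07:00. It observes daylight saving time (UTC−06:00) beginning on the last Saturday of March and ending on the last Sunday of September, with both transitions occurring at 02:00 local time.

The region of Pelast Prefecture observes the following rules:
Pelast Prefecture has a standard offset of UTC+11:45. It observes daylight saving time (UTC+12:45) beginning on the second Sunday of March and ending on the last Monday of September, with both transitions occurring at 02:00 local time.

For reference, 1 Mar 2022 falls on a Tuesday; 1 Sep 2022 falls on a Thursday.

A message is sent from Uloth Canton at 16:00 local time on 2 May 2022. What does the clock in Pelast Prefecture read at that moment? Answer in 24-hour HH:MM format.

1 March 2022 is a Tuesday, so Saturdays fall on 5, 12, 19, 26; the last is March 26.
1 September 2022 is a Thursday, so Sundays fall on 4, 11, 18, 25; the last is September 25.
2 May 2022 falls between 26 March and 25 September, so daylight saving is in effect and Uloth Canton is at UTC−06:00.
16:00 Uloth Canton + 6h = 22:00 UTC.
1 March 2022 is a Tuesday, so the first Sunday is March 6 and the second is March 13.
1 September 2022 is a Thursday, so Mondays fall on 5, 12, 19, 26; the last is September 26.
At the standard offset (UTC+11:45), 22:00 UTC + 11h45m = 09:45 Pelast Prefecture standard time (rolling into the next day, 3 May 2022).
Daylight saving runs 13 March – 26 September; the standard-time date in Pelast Prefecture, 3 May 2022, is inside that window, so Pelast Prefecture is at UTC+12:45.
22:00 UTC + 12h45m = 10:45 Pelast Prefecture (rolling into the next day, 3 May 2022).

10:45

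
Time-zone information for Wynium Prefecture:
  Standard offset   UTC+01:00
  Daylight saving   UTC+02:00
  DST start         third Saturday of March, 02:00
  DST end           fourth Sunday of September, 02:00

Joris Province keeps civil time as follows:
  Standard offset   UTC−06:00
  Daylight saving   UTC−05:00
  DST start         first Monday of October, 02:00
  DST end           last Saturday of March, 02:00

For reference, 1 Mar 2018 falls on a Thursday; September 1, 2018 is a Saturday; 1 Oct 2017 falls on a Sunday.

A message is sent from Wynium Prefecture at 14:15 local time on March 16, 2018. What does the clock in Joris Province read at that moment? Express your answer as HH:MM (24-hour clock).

1 March 2018 is a Thursday, so the first Saturday is March 3 and the third is March 17.
1 September 2018 is a Saturday, so the first Sunday is September 2 and the fourth is September 23.
March 16, 2018 does not fall between 17 March and 23 September, so daylight saving is not in effect and Wynium Prefecture is at UTC+01:00.
14:15 Wynium Prefecture − 1h = 13:15 UTC.
1 October 2017 is a Sunday, so the first Monday is October 2.
1 March 2018 is a Thursday, so Saturdays fall on 3, 10, 17, 24, 31; the last is March 31.
At the standard offset (UTC−06:00), 13:15 UTC − 6h = 07:15 Joris Province standard time.
The standard-time date in Joris Province, March 16, 2018, falls between 2 October 2017 and 31 March 2018, so daylight saving is in effect and Joris Province is at UTC−05:00.
13:15 UTC − 5h = 08:15 Joris Province.

08:15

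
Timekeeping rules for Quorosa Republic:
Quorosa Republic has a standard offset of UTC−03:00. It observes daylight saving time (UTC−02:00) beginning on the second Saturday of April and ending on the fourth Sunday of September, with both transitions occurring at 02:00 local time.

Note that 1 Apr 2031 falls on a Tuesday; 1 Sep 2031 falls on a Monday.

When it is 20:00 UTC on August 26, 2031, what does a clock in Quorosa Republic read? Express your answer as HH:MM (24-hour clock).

18:00

1 April 2031 is a Tuesday, so the first Saturday is April 5 and the second is April 12.
1 September 2031 is a Monday, so the first Sunday is September 7 and the fourth is September 28.
At the standard offset (UTC−03:00), 20:00 UTC − 3h = 17:00 Quorosa Republic standard time.
The standard-time date in Quorosa Republic, August 26, 2031, lies within the daylight-saving period (12 April – 28 September), so Quorosa Republic is on daylight time, UTC−02:00.
20:00 UTC − 2h = 18:00 local.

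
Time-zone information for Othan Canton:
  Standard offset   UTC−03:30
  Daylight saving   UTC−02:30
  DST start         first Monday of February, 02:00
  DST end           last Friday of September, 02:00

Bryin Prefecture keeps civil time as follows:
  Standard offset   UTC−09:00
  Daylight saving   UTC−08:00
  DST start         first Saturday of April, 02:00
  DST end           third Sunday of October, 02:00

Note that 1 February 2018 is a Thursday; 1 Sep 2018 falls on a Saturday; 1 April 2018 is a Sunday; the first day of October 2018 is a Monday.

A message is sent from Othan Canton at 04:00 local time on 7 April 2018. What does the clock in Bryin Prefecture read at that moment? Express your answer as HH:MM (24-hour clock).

1 February 2018 is a Thursday, so the first Monday is February 5.
1 September 2018 is a Saturday, so Fridays fall on 7, 14, 21, 28; the last is September 28.
7 April 2018 falls between 5 February and 28 September, so daylight saving is in effect and Othan Canton is at UTC−02:30.
04:00 Othan Canton + 2h30m = 06:30 UTC.
1 April 2018 is a Sunday, so the first Saturday is April 7.
1 October 2018 is a Monday, so the first Sunday is October 7 and the third is October 21.
At the standard offset (UTC−09:00), 06:30 UTC − 9h = 21:30 Bryin Prefecture standard time (rolling into the previous day, 6 April 2018).
Daylight saving runs 7 April – 21 October; the standard-time date in Bryin Prefecture, 6 April 2018, is outside that window, so Bryin Prefecture is on standard time at UTC−09:00.
06:30 UTC − 9h = 21:30 Bryin Prefecture (rolling into the previous day, 6 April 2018).

21:30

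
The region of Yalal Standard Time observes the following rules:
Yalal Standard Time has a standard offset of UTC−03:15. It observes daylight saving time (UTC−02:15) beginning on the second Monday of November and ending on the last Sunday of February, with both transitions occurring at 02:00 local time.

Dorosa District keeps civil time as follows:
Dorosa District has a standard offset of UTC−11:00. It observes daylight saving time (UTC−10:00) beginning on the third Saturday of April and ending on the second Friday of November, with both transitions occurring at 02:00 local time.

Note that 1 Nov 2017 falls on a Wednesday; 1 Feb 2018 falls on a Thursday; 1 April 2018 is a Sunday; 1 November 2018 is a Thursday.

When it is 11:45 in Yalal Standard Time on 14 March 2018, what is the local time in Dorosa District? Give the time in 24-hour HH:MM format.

1 November 2017 is a Wednesday, so the first Monday is November 6 and the second is November 13.
1 February 2018 is a Thursday, so Sundays fall on 4, 11, 18, 25; the last is February 25.
14 March 2018 does not fall between 13 November 2017 and 25 February 2018, so daylight saving is not in effect and Yalal Standard Time is at UTC−03:15.
11:45 Yalal Standard Time + 3h15m = 15:00 UTC.
1 April 2018 is a Sunday, so the first Saturday is April 7 and the third is April 21.
1 November 2018 is a Thursday, so the first Friday is November 2 and the second is November 9.
At the standard offset (UTC−11:00), 15:00 UTC − 11h = 04:00 Dorosa District standard time.
The standard-time date in Dorosa District, 14 March 2018, does not fall between 21 April and 9 November, so daylight saving is not in effect and Dorosa District is at UTC−11:00.
15:00 UTC − 11h = 04:00 Dorosa District.

04:00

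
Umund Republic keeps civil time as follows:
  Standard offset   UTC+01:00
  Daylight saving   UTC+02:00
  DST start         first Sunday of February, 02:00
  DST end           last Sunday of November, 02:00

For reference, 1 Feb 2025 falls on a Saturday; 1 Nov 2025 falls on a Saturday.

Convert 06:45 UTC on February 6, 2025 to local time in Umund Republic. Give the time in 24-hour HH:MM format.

08:45

1 February 2025 is a Saturday, so the first Sunday is February 2.
1 November 2025 is a Saturday, so Sundays fall on 2, 9, 16, 23, 30; the last is November 30.
At the standard offset (UTC+01:00), 06:45 UTC + 1h = 07:45 Umund Republic standard time.
The standard-time date in Umund Republic, February 6, 2025, falls between 2 February and 30 November, so daylight saving is in effect and Umund Republic is at UTC+02:00.
06:45 UTC + 2h = 08:45 local.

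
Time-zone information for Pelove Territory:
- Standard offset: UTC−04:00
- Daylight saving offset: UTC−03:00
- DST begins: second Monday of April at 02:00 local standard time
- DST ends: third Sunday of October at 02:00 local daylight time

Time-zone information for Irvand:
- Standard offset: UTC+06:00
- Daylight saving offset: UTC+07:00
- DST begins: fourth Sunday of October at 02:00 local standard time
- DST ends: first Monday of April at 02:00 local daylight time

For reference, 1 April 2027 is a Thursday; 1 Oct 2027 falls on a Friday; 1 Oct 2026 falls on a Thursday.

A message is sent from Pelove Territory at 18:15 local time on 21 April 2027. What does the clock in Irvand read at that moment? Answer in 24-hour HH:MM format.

1 April 2027 is a Thursday, so the first Monday is April 5 and the second is April 12.
1 October 2027 is a Friday, so the first Sunday is October 3 and the third is October 17.
21 April 2027 lies within the daylight-saving period (12 April – 17 October), so Pelove Territory is on daylight time, UTC−03:00.
18:15 Pelove Territory + 3h = 21:15 UTC.
1 October 2026 is a Thursday, so the first Sunday is October 4 and the fourth is October 25.
1 April 2027 is a Thursday, so the first Monday is April 5.
At the standard offset (UTC+06:00), 21:15 UTC + 6h = 03:15 Irvand standard time (rolling into the next day, 22 April 2027).
Daylight saving runs 25 October 2026 – 5 April 2027; the standard-time date in Irvand, 22 April 2027, is outside that window, so Irvand is on standard time at UTC+06:00.
21:15 UTC + 6h = 03:15 Irvand (rolling into the next day, 22 April 2027).

03:15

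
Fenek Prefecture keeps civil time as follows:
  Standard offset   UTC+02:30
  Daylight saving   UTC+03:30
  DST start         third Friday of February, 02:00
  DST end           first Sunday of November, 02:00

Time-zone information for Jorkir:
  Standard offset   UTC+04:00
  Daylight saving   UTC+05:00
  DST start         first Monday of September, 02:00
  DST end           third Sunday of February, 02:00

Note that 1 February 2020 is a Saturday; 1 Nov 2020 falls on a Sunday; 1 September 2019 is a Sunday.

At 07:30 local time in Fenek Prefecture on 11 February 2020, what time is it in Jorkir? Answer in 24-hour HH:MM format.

1 February 2020 is a Saturday, so the first Friday is February 7 and the third is February 21.
1 November 2020 is a Sunday, so the first Sunday is November 1.
11 February 2020 does not fall between 21 February and 1 November, so daylight saving is not in effect and Fenek Prefecture is at UTC+02:30.
07:30 Fenek Prefecture − 2h30m = 05:00 UTC.
1 September 2019 is a Sunday, so the first Monday is September 2.
1 February 2020 is a Saturday, so the first Sunday is February 2 and the third is February 16.
At the standard offset (UTC+04:00), 05:00 UTC + 4h = 09:00 Jorkir standard time.
The standard-time date in Jorkir, 11 February 2020, falls between 2 September 2019 and 16 February 2020, so daylight saving is in effect and Jorkir is at UTC+05:00.
05:00 UTC + 5h = 10:00 Jorkir.

10:00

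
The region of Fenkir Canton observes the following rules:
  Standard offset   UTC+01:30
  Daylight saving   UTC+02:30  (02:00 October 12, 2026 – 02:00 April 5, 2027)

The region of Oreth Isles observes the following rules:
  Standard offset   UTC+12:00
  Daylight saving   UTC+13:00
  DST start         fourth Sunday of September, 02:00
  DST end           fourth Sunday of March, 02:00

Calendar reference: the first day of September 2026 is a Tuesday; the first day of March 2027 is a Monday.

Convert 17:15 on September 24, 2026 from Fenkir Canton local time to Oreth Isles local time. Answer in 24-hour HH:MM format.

Daylight saving runs 12 October 2026 – 5 April 2027; September 24, 2026 is outside that window, so Fenkir Canton is on standard time at UTC+01:30.
17:15 Fenkir Canton − 1h30m = 15:45 UTC.
1 September 2026 is a Tuesday, so the first Sunday is September 6 and the fourth is September 27.
1 March 2027 is a Monday, so the first Sunday is March 7 and the fourth is March 28.
At the standard offset (UTC+12:00), 15:45 UTC + 12h = 03:45 Oreth Isles standard time (rolling into the next day, 25 September 2026).
Daylight saving runs 27 September 2026 – 28 March 2027; the standard-time date in Oreth Isles, September 25, 2026, is outside that window, so Oreth Isles is on standard time at UTC+12:00.
15:45 UTC + 12h = 03:45 Oreth Isles (rolling into the next day, 25 September 2026).

03:45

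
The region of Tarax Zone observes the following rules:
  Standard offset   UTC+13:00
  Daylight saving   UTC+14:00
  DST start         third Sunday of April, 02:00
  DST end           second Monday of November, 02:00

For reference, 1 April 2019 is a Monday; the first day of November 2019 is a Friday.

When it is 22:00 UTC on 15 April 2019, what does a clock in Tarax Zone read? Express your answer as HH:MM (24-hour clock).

11:00

1 April 2019 is a Monday, so the first Sunday is April 7 and the third is April 21.
1 November 2019 is a Friday, so the first Monday is November 4 and the second is November 11.
At the standard offset (UTC+13:00), 22:00 UTC + 13h = 11:00 Tarax Zone standard time (rolling into the next day, 16 April 2019).
Daylight saving runs 21 April – 11 November; the standard-time date in Tarax Zone, 16 April 2019, is outside that window, so Tarax Zone is on standard time at UTC+13:00.
22:00 UTC + 13h = 11:00 local (rolling into the next day, 16 April 2019).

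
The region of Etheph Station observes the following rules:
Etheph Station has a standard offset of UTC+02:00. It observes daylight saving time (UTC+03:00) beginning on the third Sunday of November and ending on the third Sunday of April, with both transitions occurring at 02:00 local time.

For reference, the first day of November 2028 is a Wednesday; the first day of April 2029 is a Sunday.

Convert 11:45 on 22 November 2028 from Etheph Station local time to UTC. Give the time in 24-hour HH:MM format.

08:45

1 November 2028 is a Wednesday, so the first Sunday is November 5 and the third is November 19.
1 April 2029 is a Sunday, so the first Sunday is April 1 and the third is April 15.
22 November 2028 lies within the daylight-saving period (19 November 2028 – 15 April 2029), so Etheph Station is on daylight time, UTC+03:00.
11:45 local − 3h = 08:45 UTC.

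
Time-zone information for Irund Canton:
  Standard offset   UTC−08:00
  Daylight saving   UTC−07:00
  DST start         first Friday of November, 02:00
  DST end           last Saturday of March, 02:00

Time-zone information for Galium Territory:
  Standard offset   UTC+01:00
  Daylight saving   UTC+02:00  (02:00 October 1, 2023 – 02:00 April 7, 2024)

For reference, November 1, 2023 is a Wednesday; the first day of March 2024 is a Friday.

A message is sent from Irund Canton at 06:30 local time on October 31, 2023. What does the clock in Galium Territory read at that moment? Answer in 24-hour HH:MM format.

1 November 2023 is a Wednesday, so the first Friday is November 3.
1 March 2024 is a Friday, so Saturdays fall on 2, 9, 16, 23, 30; the last is March 30.
October 31, 2023 is outside the daylight-saving period (3 November 2023 – 30 March 2024), so Irund Canton is on standard time, UTC−08:00.
06:30 Irund Canton + 8h = 14:30 UTC.
At the standard offset (UTC+01:00), 14:30 UTC + 1h = 15:30 Galium Territory standard time.
The standard-time date in Galium Territory, October 31, 2023, falls between 1 October 2023 and 7 April 2024, so daylight saving is in effect and Galium Territory is at UTC+02:00.
14:30 UTC + 2h = 16:30 Galium Territory.

16:30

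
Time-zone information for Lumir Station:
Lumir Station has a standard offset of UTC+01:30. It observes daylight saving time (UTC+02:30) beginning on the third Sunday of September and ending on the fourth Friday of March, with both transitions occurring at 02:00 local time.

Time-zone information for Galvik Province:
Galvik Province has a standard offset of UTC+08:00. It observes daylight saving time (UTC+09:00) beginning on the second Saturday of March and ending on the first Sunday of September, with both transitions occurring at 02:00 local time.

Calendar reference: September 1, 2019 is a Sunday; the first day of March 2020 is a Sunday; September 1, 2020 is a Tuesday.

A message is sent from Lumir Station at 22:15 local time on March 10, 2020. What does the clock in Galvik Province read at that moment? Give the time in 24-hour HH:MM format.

03:45

1 September 2019 is a Sunday, so the first Sunday is September 1 and the third is September 15.
1 March 2020 is a Sunday, so the first Friday is March 6 and the fourth is March 27.
Daylight saving runs 15 September 2019 – 27 March 2020; March 10, 2020 is inside that window, so Lumir Station is at UTC+02:30.
22:15 Lumir Station − 2h30m = 19:45 UTC.
1 March 2020 is a Sunday, so the first Saturday is March 7 and the second is March 14.
1 September 2020 is a Tuesday, so the first Sunday is September 6.
At the standard offset (UTC+08:00), 19:45 UTC + 8h = 03:45 Galvik Province standard time (rolling into the next day, 11 March 2020).
Daylight saving runs 14 March – 6 September; the standard-time date in Galvik Province, March 11, 2020, is outside that window, so Galvik Province is on standard time at UTC+08:00.
19:45 UTC + 8h = 03:45 Galvik Province (rolling into the next day, 11 March 2020).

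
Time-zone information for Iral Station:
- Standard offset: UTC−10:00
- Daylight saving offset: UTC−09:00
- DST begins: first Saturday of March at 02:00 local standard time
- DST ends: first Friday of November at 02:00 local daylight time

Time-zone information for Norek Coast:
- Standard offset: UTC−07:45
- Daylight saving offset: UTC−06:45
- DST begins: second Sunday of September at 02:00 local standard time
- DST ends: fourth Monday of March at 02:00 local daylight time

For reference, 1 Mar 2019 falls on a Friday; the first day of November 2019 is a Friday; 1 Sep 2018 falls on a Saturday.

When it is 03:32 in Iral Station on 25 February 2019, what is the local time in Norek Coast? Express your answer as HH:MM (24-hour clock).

1 March 2019 is a Friday, so the first Saturday is March 2.
1 November 2019 is a Friday, so the first Friday is November 1.
Daylight saving runs 2 March – 1 November; 25 February 2019 is outside that window, so Iral Station is on standard time at UTC−10:00.
03:32 Iral Station + 10h = 13:32 UTC.
1 September 2018 is a Saturday, so the first Sunday is September 2 and the second is September 9.
1 March 2019 is a Friday, so the first Monday is March 4 and the fourth is March 25.
At the standard offset (UTC−07:45), 13:32 UTC − 7h45m = 05:47 Norek Coast standard time.
The standard-time date in Norek Coast, 25 February 2019, lies within the daylight-saving period (9 September 2018 – 25 March 2019), so Norek Coast is on daylight time, UTC−06:45.
13:32 UTC − 6h45m = 06:47 Norek Coast.

06:47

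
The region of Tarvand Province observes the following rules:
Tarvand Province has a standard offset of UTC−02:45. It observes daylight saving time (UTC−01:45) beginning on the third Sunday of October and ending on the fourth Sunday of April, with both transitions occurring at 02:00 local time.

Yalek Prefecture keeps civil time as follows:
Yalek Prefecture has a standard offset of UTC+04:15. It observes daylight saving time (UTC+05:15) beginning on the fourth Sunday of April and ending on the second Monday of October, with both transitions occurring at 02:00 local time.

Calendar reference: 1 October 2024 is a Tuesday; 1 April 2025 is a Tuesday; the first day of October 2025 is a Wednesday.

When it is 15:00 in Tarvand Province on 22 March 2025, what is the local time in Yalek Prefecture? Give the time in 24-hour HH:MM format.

1 October 2024 is a Tuesday, so the first Sunday is October 6 and the third is October 20.
1 April 2025 is a Tuesday, so the first Sunday is April 6 and the fourth is April 27.
22 March 2025 lies within the daylight-saving period (20 October 2024 – 27 April 2025), so Tarvand Province is on daylight time, UTC−01:45.
15:00 Tarvand Province + 1h45m = 16:45 UTC.
1 April 2025 is a Tuesday, so the first Sunday is April 6 and the fourth is April 27.
1 October 2025 is a Wednesday, so the first Monday is October 6 and the second is October 13.
At the standard offset (UTC+04:15), 16:45 UTC + 4h15m = 21:00 Yalek Prefecture standard time.
Daylight saving runs 27 April – 13 October; the standard-time date in Yalek Prefecture, 22 March 2025, is outside that window, so Yalek Prefecture is on standard time at UTC+04:15.
16:45 UTC + 4h15m = 21:00 Yalek Prefecture.

21:00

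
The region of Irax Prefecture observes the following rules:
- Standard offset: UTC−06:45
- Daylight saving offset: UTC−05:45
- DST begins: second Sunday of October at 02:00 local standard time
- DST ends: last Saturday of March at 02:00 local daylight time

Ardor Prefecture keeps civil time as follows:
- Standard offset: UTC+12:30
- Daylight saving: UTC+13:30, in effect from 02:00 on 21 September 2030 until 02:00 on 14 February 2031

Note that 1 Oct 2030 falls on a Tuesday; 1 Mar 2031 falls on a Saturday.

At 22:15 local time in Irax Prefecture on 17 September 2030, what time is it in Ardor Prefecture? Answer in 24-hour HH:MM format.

17:30

1 October 2030 is a Tuesday, so the first Sunday is October 6 and the second is October 13.
1 March 2031 is a Saturday, so Saturdays fall on 1, 8, 15, 22, 29; the last is March 29.
17 September 2030 does not fall between 13 October 2030 and 29 March 2031, so daylight saving is not in effect and Irax Prefecture is at UTC−06:45.
22:15 Irax Prefecture + 6h45m = 05:00 UTC (rolling into the next day, 18 September 2030).
At the standard offset (UTC+12:30), 05:00 UTC + 12h30m = 17:30 Ardor Prefecture standard time.
The standard-time date in Ardor Prefecture, 18 September 2030, is outside the daylight-saving period (21 September 2030 – 14 February 2031), so Ardor Prefecture is on standard time, UTC+12:30.
05:00 UTC + 12h30m = 17:30 Ardor Prefecture.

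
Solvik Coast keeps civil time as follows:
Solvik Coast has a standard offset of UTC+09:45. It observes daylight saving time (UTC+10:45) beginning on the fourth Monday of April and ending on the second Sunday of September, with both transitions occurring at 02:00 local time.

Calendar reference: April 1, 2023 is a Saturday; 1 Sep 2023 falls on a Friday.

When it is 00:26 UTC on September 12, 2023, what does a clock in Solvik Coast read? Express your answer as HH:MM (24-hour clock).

10:11

1 April 2023 is a Saturday, so the first Monday is April 3 and the fourth is April 24.
1 September 2023 is a Friday, so the first Sunday is September 3 and the second is September 10.
At the standard offset (UTC+09:45), 00:26 UTC + 9h45m = 10:11 Solvik Coast standard time.
The standard-time date in Solvik Coast, September 12, 2023, is outside the daylight-saving period (24 April – 10 September), so Solvik Coast is on standard time, UTC+09:45.
00:26 UTC + 9h45m = 10:11 local.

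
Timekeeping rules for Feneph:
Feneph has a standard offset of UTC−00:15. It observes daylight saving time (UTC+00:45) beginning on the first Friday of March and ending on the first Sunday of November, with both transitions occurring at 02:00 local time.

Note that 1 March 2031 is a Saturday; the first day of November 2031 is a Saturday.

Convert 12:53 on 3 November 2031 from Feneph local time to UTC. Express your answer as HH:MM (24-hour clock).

13:08

1 March 2031 is a Saturday, so the first Friday is March 7.
1 November 2031 is a Saturday, so the first Sunday is November 2.
3 November 2031 is outside the daylight-saving period (7 March – 2 November), so Feneph is on standard time, UTC−00:15.
12:53 local + 0h15m = 13:08 UTC.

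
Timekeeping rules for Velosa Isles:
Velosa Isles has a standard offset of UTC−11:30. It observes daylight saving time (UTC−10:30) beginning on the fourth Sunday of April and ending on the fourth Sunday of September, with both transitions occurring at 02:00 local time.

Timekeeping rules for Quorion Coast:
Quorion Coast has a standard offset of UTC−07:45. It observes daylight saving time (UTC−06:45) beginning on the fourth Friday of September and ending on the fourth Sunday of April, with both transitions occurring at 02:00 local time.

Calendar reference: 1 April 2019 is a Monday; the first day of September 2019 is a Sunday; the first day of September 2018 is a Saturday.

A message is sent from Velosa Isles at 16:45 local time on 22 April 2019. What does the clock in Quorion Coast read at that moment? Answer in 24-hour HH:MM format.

21:30

1 April 2019 is a Monday, so the first Sunday is April 7 and the fourth is April 28.
1 September 2019 is a Sunday, so the first Sunday is September 1 and the fourth is September 22.
Daylight saving runs 28 April – 22 September; 22 April 2019 is outside that window, so Velosa Isles is on standard time at UTC−11:30.
16:45 Velosa Isles + 11h30m = 04:15 UTC (rolling into the next day, 23 April 2019).
1 September 2018 is a Saturday, so the first Friday is September 7 and the fourth is September 28.
1 April 2019 is a Monday, so the first Sunday is April 7 and the fourth is April 28.
At the standard offset (UTC−07:45), 04:15 UTC − 7h45m = 20:30 Quorion Coast standard time (rolling into the previous day, 22 April 2019).
The standard-time date in Quorion Coast, 22 April 2019, falls between 28 September 2018 and 28 April 2019, so daylight saving is in effect and Quorion Coast is at UTC−06:45.
04:15 UTC − 6h45m = 21:30 Quorion Coast (rolling into the previous day, 22 April 2019).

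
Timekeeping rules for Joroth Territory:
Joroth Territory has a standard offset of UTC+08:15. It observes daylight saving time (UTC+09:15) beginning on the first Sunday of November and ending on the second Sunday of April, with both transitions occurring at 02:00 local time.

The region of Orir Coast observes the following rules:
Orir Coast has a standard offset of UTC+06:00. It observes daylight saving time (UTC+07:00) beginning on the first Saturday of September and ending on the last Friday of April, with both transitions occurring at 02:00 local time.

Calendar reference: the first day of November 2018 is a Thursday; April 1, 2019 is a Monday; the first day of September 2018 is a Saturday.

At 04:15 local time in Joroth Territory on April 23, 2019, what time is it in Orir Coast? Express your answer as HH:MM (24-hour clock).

1 November 2018 is a Thursday, so the first Sunday is November 4.
1 April 2019 is a Monday, so the first Sunday is April 7 and the second is April 14.
April 23, 2019 is outside the daylight-saving period (4 November 2018 – 14 April 2019), so Joroth Territory is on standard time, UTC+08:15.
04:15 Joroth Territory − 8h15m = 20:00 UTC (rolling into the previous day, 22 April 2019).
1 September 2018 is a Saturday, so the first Saturday is September 1.
1 April 2019 is a Monday, so Fridays fall on 5, 12, 19, 26; the last is April 26.
At the standard offset (UTC+06:00), 20:00 UTC + 6h = 02:00 Orir Coast standard time (rolling into the next day, 23 April 2019).
The standard-time date in Orir Coast, April 23, 2019, lies within the daylight-saving period (1 September 2018 – 26 April 2019), so Orir Coast is on daylight time, UTC+07:00.
20:00 UTC + 7h = 03:00 Orir Coast (rolling into the next day, 23 April 2019).

03:00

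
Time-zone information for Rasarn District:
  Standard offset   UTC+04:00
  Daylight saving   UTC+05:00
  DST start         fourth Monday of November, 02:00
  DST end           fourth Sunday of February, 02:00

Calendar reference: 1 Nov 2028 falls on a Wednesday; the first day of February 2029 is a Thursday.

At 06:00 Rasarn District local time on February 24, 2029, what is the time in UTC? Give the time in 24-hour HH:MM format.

01:00

1 November 2028 is a Wednesday, so the first Monday is November 6 and the fourth is November 27.
1 February 2029 is a Thursday, so the first Sunday is February 4 and the fourth is February 25.
Daylight saving runs 27 November 2028 – 25 February 2029; February 24, 2029 is inside that window, so Rasarn District is at UTC+05:00.
06:00 local − 5h = 01:00 UTC.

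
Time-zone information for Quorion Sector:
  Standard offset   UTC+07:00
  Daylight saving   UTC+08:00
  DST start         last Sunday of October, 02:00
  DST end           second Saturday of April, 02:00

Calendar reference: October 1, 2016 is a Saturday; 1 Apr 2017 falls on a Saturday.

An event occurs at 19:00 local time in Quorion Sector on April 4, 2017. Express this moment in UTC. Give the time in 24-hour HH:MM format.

1 October 2016 is a Saturday, so Sundays fall on 2, 9, 16, 23, 30; the last is October 30.
1 April 2017 is a Saturday, so the first Saturday is April 1 and the second is April 8.
Daylight saving runs 30 October 2016 – 8 April 2017; April 4, 2017 is inside that window, so Quorion Sector is at UTC+08:00.
19:00 local − 8h = 11:00 UTC.

11:00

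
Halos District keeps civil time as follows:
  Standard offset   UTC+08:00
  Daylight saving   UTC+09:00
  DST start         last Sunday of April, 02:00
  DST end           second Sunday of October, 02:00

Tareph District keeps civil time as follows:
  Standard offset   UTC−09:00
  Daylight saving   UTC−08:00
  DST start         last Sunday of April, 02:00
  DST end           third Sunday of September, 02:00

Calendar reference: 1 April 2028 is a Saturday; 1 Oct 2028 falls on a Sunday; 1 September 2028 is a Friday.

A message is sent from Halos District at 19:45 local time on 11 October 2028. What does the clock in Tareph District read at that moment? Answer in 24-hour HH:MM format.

02:45

1 April 2028 is a Saturday, so Sundays fall on 2, 9, 16, 23, 30; the last is April 30.
1 October 2028 is a Sunday, so the first Sunday is October 1 and the second is October 8.
11 October 2028 is outside the daylight-saving period (30 April – 8 October), so Halos District is on standard time, UTC+08:00.
19:45 Halos District − 8h = 11:45 UTC.
1 April 2028 is a Saturday, so Sundays fall on 2, 9, 16, 23, 30; the last is April 30.
1 September 2028 is a Friday, so the first Sunday is September 3 and the third is September 17.
At the standard offset (UTC−09:00), 11:45 UTC − 9h = 02:45 Tareph District standard time.
The standard-time date in Tareph District, 11 October 2028, is outside the daylight-saving period (30 April – 17 September), so Tareph District is on standard time, UTC−09:00.
11:45 UTC − 9h = 02:45 Tareph District.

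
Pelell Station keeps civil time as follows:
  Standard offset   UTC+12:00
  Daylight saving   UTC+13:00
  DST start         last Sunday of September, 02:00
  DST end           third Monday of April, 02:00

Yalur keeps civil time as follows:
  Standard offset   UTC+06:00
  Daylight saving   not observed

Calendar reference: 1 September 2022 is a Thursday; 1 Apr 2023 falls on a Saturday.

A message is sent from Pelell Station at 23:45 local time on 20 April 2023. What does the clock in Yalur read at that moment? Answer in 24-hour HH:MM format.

17:45

1 September 2022 is a Thursday, so Sundays fall on 4, 11, 18, 25; the last is September 25.
1 April 2023 is a Saturday, so the first Monday is April 3 and the third is April 17.
20 April 2023 does not fall between 25 September 2022 and 17 April 2023, so daylight saving is not in effect and Pelell Station is at UTC+12:00.
23:45 Pelell Station − 12h = 11:45 UTC.
Yalur has no daylight saving, so its offset is UTC+06:00 year-round.
11:45 UTC + 6h = 17:45 Yalur.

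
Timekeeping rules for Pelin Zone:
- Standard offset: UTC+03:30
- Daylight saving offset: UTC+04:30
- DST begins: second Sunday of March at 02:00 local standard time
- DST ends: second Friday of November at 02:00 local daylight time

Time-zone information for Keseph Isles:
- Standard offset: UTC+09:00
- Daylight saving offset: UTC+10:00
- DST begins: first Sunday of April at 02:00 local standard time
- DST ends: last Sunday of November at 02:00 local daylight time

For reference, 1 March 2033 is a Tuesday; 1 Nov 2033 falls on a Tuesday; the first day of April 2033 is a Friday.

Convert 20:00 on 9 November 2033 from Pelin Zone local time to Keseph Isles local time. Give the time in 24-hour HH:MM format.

01:30

1 March 2033 is a Tuesday, so the first Sunday is March 6 and the second is March 13.
1 November 2033 is a Tuesday, so the first Friday is November 4 and the second is November 11.
Daylight saving runs 13 March – 11 November; 9 November 2033 is inside that window, so Pelin Zone is at UTC+04:30.
20:00 Pelin Zone − 4h30m = 15:30 UTC.
1 April 2033 is a Friday, so the first Sunday is April 3.
1 November 2033 is a Tuesday, so Sundays fall on 6, 13, 20, 27; the last is November 27.
At the standard offset (UTC+09:00), 15:30 UTC + 9h = 00:30 Keseph Isles standard time (rolling into the next day, 10 November 2033).
The standard-time date in Keseph Isles, 10 November 2033, lies within the daylight-saving period (3 April – 27 November), so Keseph Isles is on daylight time, UTC+10:00.
15:30 UTC + 10h = 01:30 Keseph Isles (rolling into the next day, 10 November 2033).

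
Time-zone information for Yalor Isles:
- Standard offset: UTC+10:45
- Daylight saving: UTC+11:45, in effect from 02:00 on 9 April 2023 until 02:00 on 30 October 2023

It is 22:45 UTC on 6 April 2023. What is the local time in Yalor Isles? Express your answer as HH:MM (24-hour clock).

09:30

At the standard offset (UTC+10:45), 22:45 UTC + 10h45m = 09:30 Yalor Isles standard time (rolling into the next day, 7 April 2023).
Daylight saving runs 9 April – 30 October; the standard-time date in Yalor Isles, 7 April 2023, is outside that window, so Yalor Isles is on standard time at UTC+10:45.
22:45 UTC + 10h45m = 09:30 local (rolling into the next day, 7 April 2023).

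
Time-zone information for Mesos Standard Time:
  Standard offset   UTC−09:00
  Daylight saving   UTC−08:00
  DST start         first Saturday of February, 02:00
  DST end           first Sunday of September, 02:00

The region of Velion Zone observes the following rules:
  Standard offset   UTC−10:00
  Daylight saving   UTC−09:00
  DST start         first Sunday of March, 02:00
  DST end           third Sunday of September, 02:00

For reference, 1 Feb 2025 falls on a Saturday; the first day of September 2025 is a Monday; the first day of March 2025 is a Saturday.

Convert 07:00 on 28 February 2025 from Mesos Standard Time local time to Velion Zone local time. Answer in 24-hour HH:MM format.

1 February 2025 is a Saturday, so the first Saturday is February 1.
1 September 2025 is a Monday, so the first Sunday is September 7.
28 February 2025 falls between 1 February and 7 September, so daylight saving is in effect and Mesos Standard Time is at UTC−08:00.
07:00 Mesos Standard Time + 8h = 15:00 UTC.
1 March 2025 is a Saturday, so the first Sunday is March 2.
1 September 2025 is a Monday, so the first Sunday is September 7 and the third is September 21.
At the standard offset (UTC−10:00), 15:00 UTC − 10h = 05:00 Velion Zone standard time.
Daylight saving runs 2 March – 21 September; the standard-time date in Velion Zone, 28 February 2025, is outside that window, so Velion Zone is on standard time at UTC−10:00.
15:00 UTC − 10h = 05:00 Velion Zone.

05:00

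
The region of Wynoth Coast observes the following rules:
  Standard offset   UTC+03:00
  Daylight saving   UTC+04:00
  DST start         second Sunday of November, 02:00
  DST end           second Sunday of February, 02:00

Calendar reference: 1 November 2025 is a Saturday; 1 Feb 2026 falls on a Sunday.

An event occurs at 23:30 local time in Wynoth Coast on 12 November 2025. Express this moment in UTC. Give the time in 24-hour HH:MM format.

19:30

1 November 2025 is a Saturday, so the first Sunday is November 2 and the second is November 9.
1 February 2026 is a Sunday, so the first Sunday is February 1 and the second is February 8.
12 November 2025 lies within the daylight-saving period (9 November 2025 – 8 February 2026), so Wynoth Coast is on daylight time, UTC+04:00.
23:30 local − 4h = 19:30 UTC.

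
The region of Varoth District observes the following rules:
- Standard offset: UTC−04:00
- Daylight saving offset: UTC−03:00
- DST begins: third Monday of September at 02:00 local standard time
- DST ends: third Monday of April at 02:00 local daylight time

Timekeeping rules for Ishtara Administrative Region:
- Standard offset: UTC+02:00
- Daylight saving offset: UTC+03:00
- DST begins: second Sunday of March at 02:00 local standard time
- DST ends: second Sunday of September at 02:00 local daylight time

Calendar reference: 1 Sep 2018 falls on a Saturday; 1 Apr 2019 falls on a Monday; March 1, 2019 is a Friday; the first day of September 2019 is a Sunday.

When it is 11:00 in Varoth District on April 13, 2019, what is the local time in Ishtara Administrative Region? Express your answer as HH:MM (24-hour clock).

17:00

1 September 2018 is a Saturday, so the first Monday is September 3 and the third is September 17.
1 April 2019 is a Monday, so the first Monday is April 1 and the third is April 15.
April 13, 2019 falls between 17 September 2018 and 15 April 2019, so daylight saving is in effect and Varoth District is at UTC−03:00.
11:00 Varoth District + 3h = 14:00 UTC.
1 March 2019 is a Friday, so the first Sunday is March 3 and the second is March 10.
1 September 2019 is a Sunday, so the first Sunday is September 1 and the second is September 8.
At the standard offset (UTC+02:00), 14:00 UTC + 2h = 16:00 Ishtara Administrative Region standard time.
The standard-time date in Ishtara Administrative Region, April 13, 2019, lies within the daylight-saving period (10 March – 8 September), so Ishtara Administrative Region is on daylight time, UTC+03:00.
14:00 UTC + 3h = 17:00 Ishtara Administrative Region.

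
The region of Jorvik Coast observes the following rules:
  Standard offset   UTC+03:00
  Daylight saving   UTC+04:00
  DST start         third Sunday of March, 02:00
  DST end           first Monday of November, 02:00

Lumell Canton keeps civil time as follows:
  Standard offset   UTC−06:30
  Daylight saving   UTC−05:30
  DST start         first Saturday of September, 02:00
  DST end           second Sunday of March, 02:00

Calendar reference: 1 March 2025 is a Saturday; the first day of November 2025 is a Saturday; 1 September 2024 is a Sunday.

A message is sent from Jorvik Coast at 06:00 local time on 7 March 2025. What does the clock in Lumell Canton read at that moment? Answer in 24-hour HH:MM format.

1 March 2025 is a Saturday, so the first Sunday is March 2 and the third is March 16.
1 November 2025 is a Saturday, so the first Monday is November 3.
7 March 2025 is outside the daylight-saving period (16 March – 3 November), so Jorvik Coast is on standard time, UTC+03:00.
06:00 Jorvik Coast − 3h = 03:00 UTC.
1 September 2024 is a Sunday, so the first Saturday is September 7.
1 March 2025 is a Saturday, so the first Sunday is March 2 and the second is March 9.
At the standard offset (UTC−06:30), 03:00 UTC − 6h30m = 20:30 Lumell Canton standard time (rolling into the previous day, 6 March 2025).
The standard-time date in Lumell Canton, 6 March 2025, lies within the daylight-saving period (7 September 2024 – 9 March 2025), so Lumell Canton is on daylight time, UTC−05:30.
03:00 UTC − 5h30m = 21:30 Lumell Canton (rolling into the previous day, 6 March 2025).

21:30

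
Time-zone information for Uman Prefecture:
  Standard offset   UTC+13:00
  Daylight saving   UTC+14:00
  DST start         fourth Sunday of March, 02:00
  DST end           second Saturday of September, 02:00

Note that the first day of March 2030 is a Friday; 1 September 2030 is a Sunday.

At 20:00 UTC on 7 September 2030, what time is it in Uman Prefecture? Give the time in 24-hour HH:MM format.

1 March 2030 is a Friday, so the first Sunday is March 3 and the fourth is March 24.
1 September 2030 is a Sunday, so the first Saturday is September 7 and the second is September 14.
At the standard offset (UTC+13:00), 20:00 UTC + 13h = 09:00 Uman Prefecture standard time (rolling into the next day, 8 September 2030).
The standard-time date in Uman Prefecture, 8 September 2030, lies within the daylight-saving period (24 March – 14 September), so Uman Prefecture is on daylight time, UTC+14:00.
20:00 UTC + 14h = 10:00 local (rolling into the next day, 8 September 2030).

10:00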